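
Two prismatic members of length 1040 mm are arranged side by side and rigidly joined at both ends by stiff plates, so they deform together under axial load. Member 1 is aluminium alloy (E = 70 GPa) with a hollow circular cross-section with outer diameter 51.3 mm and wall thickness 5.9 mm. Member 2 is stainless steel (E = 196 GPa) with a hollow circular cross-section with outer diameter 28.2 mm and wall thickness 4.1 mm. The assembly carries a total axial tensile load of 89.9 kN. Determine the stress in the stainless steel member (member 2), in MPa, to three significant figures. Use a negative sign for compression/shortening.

A_1 = 841.5 mm².
A_2 = 310.4 mm².
Equal strain + equilibrium ⇒ each member carries load in proportion to AE: A₁E₁ = 58910000 N, A₂E₂ = 60840000 N, ΣAE = 119700000 N.
σ₂ = P·E₂/ΣAE = 89900·196000/119700000 = 147.1 MPa.

147 MPa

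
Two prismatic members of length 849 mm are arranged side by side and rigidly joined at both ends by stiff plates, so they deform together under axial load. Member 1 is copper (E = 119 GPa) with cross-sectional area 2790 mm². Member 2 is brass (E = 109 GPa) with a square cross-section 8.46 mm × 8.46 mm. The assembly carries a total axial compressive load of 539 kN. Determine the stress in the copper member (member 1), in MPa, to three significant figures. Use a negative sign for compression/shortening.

A_2 = 71.57 mm².
Equal strain + equilibrium ⇒ each member carries load in proportion to AE: A₁E₁ = 332000000 N, A₂E₂ = 7801000 N, ΣAE = 339800000 N.
σ₁ = P·E₁/ΣAE = -539000·119000/339800000 = -188.8 MPa.

-189 MPa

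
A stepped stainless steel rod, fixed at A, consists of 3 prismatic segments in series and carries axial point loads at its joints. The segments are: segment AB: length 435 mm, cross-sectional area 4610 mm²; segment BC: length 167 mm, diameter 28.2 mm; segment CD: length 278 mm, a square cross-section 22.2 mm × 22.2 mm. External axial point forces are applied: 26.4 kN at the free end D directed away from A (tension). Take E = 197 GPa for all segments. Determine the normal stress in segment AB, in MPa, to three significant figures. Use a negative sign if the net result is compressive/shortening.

Internal axial forces (sectioning from the free end, tension +): N_CD = 26.4 kN, N_BC = 26.4 kN, N_AB = 26.4 kN.
σ_AB = N_AB/A_AB = 26400/4610 = 5.727 MPa.

5.73 MPa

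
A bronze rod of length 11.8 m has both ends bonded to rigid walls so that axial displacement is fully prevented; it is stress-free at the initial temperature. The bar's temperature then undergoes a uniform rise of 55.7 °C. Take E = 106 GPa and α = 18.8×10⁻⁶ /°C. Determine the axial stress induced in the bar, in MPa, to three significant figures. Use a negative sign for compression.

-111 MPa

Free thermal expansion αLΔT = 18.8e-6 · 11800 · 55.7 = 12.36 mm.
The walls impose strain ε = −(12.36)/11800 = -1.0472e-03; σ = Eε = 106000 · -1.0472e-03 = -111 MPa.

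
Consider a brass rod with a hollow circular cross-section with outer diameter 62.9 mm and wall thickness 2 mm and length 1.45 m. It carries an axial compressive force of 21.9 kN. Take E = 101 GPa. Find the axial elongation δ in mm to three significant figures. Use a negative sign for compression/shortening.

A = 382.6 mm².
δ_mech = NL/(AE) = -21900·1450/(382.6·101000) = -0.8217 mm.

-0.822 mm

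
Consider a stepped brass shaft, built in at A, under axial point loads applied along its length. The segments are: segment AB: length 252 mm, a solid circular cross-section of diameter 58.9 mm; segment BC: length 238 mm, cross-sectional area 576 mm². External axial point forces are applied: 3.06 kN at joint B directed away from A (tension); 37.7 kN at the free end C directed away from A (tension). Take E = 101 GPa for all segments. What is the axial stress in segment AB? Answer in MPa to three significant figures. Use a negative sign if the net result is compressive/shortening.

15.0 MPa

Internal axial forces (sectioning from the free end, tension +): N_BC = 37.7 kN, N_AB = 40.76 kN.
A_AB = 2725 mm².
σ_AB = N_AB/A_AB = 40760/2725 = 14.96 MPa.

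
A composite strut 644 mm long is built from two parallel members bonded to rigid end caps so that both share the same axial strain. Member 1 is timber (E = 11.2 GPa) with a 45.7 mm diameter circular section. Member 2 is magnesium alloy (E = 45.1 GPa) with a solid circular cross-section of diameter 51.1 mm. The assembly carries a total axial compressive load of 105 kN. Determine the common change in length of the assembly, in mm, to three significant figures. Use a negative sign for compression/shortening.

A_1 = 1640 mm².
A_2 = 2051 mm².
Equal strain + equilibrium ⇒ each member carries load in proportion to AE: A₁E₁ = 18370000 N, A₂E₂ = 92490000 N, ΣAE = 110900000 N.
δ = PL/ΣAE = -105000·644/110900000 = -0.6099 mm.

-0.610 mm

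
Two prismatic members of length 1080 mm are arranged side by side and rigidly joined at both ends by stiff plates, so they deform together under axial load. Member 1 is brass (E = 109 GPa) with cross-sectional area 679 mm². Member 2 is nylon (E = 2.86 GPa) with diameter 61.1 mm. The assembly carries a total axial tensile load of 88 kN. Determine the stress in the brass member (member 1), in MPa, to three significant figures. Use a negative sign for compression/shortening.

116 MPa

A_2 = 2932 mm².
Equal strain + equilibrium ⇒ each member carries load in proportion to AE: A₁E₁ = 74010000 N, A₂E₂ = 8386000 N, ΣAE = 82400000 N.
σ₁ = P·E₁/ΣAE = 88000·109000/82400000 = 116.4 MPa.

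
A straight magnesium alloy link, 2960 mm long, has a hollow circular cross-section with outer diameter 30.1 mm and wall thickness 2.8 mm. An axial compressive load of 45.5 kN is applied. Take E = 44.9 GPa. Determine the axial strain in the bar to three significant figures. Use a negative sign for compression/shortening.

-0.00422

A = 240.1 mm².
σ = N/A = -189.5 MPa; ε = σ/E = -189.5/44900 = -4.220e-03.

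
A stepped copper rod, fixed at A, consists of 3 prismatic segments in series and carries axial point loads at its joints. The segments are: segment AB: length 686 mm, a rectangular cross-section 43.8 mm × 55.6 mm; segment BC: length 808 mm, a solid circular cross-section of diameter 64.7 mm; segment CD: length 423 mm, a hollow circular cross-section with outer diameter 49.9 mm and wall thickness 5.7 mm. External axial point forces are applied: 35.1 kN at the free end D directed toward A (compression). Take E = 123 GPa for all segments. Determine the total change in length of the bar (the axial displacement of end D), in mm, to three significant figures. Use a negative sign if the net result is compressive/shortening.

Internal axial forces (sectioning from the free end, tension +): N_CD = -35.1 kN, N_BC = -35.1 kN, N_AB = -35.1 kN.
A_AB = 2435 mm².
A_BC = 3288 mm².
A_CD = 791.5 mm².
δ_AB = -35100·686/(2435·123000) = -0.08039 mm
δ_BC = -35100·808/(3288·123000) = -0.07013 mm
δ_CD = -35100·423/(791.5·123000) = -0.1525 mm
δ = Σδ_i = -0.303 mm.

-0.303 mm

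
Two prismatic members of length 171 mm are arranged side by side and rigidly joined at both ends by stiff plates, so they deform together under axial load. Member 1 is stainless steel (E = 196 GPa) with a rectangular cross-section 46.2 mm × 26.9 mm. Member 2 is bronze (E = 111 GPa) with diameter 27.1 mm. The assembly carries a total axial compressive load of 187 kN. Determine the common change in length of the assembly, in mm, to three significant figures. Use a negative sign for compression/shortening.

A_1 = 1243 mm².
A_2 = 576.8 mm².
Equal strain + equilibrium ⇒ each member carries load in proportion to AE: A₁E₁ = 243600000 N, A₂E₂ = 64030000 N, ΣAE = 307600000 N.
δ = PL/ΣAE = -187000·171/307600000 = -0.104 mm.

-0.104 mm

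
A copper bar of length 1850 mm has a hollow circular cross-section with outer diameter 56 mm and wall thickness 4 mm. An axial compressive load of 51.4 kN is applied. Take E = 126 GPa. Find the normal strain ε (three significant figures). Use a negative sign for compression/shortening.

A = 653.5 mm².
σ = N/A = -78.66 MPa; ε = σ/E = -78.66/126000 = -6.243e-04.

-6.24e-04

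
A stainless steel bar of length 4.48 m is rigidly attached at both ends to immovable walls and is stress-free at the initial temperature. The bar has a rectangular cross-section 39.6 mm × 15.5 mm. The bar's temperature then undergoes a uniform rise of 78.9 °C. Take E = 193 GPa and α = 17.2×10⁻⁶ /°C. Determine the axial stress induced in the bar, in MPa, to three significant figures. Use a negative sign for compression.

-262 MPa

Free thermal expansion αLΔT = 17.2e-6 · 4480 · 78.9 = 6.08 mm.
The walls impose strain ε = −(6.08)/4480 = -1.3571e-03; σ = Eε = 193000 · -1.3571e-03 = -261.9 MPa.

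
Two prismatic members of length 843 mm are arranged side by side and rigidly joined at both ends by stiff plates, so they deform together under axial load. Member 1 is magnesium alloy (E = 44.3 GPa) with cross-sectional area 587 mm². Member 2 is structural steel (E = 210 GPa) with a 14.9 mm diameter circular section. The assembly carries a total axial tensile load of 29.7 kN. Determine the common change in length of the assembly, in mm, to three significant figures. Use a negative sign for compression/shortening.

0.400 mm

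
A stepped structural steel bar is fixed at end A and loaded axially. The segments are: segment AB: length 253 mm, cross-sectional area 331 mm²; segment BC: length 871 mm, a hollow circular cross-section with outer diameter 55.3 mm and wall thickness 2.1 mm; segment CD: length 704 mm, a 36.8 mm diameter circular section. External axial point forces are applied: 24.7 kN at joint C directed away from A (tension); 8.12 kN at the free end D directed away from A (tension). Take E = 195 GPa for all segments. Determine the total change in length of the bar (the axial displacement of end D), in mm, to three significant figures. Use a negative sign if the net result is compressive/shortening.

0.574 mm

Internal axial forces (sectioning from the free end, tension +): N_CD = 8.12 kN, N_BC = 32.82 kN, N_AB = 32.82 kN.
A_BC = 351 mm².
A_CD = 1064 mm².
δ_AB = 32820·253/(331·195000) = 0.1286 mm
δ_BC = 32820·871/(351·195000) = 0.4177 mm
δ_CD = 8120·704/(1064·195000) = 0.02756 mm
δ = Σδ_i = 0.5739 mm.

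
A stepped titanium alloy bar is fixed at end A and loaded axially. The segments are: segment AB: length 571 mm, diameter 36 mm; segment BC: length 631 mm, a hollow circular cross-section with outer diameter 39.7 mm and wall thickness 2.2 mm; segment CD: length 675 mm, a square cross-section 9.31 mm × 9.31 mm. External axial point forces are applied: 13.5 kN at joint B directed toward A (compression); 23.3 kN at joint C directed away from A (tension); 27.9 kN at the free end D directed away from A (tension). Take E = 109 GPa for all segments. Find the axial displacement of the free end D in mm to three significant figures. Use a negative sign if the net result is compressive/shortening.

3.33 mm

Internal axial forces (sectioning from the free end, tension +): N_CD = 27.9 kN, N_BC = 51.2 kN, N_AB = 37.7 kN.
A_AB = 1018 mm².
A_BC = 259.2 mm².
A_CD = 86.68 mm².
δ_AB = 37700·571/(1018·109000) = 0.194 mm
δ_BC = 51200·631/(259.2·109000) = 1.144 mm
δ_CD = 27900·675/(86.68·109000) = 1.993 mm
δ = Σδ_i = 3.331 mm.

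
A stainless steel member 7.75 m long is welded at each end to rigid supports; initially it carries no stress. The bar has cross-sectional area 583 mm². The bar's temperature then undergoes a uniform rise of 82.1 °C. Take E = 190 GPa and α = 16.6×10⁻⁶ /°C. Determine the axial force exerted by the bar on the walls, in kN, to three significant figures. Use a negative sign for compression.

-151 kN

Free thermal expansion αLΔT = 16.6e-6 · 7750 · 82.1 = 10.56 mm.
The walls impose strain ε = −(10.56)/7750 = -1.3629e-03; σ = Eε = 190000 · -1.3629e-03 = -258.9 MPa.
Wall reaction R = σ·A = -258.9·583 = -151000 N = -151 kN.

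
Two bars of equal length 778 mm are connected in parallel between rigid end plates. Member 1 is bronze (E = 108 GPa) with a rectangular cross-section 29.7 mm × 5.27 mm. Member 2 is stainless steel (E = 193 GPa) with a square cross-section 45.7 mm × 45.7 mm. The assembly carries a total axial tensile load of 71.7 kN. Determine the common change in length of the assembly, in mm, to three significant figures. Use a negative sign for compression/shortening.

0.133 mm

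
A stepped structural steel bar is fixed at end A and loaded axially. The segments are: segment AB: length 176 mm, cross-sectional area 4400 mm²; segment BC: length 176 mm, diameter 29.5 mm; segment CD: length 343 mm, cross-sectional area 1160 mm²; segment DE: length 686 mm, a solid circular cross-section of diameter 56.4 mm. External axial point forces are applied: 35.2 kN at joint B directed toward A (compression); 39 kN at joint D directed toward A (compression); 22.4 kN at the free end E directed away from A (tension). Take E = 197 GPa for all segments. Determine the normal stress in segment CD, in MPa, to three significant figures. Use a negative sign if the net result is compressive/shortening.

-14.3 MPa

Internal axial forces (sectioning from the free end, tension +): N_DE = 22.4 kN, N_CD = -16.6 kN, N_BC = -16.6 kN, N_AB = -51.8 kN.
σ_CD = N_CD/A_CD = -16600/1160 = -14.31 MPa.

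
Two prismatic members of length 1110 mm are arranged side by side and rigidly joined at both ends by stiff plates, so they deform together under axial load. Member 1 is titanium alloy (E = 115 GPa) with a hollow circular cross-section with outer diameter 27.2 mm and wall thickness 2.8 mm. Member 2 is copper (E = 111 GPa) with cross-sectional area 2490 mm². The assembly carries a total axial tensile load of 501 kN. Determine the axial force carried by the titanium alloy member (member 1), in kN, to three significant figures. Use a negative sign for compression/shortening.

A_1 = 214.6 mm².
Equal strain + equilibrium ⇒ each member carries load in proportion to AE: A₁E₁ = 24680000 N, A₂E₂ = 276400000 N, ΣAE = 301100000 N.
F₁ = P·A₁E₁/ΣAE = 501000·24680000/301100000 = 41070 N.

41.1 kN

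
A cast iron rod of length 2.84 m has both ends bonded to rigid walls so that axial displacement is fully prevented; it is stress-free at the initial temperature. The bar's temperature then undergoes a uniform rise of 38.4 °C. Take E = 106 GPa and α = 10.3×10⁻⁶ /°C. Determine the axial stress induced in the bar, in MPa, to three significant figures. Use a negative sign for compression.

-41.9 MPa

Free thermal expansion αLΔT = 10.3e-6 · 2840 · 38.4 = 1.123 mm.
The walls impose strain ε = −(1.123)/2840 = -3.9552e-04; σ = Eε = 106000 · -3.9552e-04 = -41.93 MPa.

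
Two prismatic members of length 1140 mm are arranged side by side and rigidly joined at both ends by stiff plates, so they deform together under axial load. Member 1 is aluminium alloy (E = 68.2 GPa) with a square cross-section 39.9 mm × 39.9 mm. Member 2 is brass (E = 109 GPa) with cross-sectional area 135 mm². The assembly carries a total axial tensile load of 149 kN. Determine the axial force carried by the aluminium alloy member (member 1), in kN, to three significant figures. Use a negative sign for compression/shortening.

A_1 = 1592 mm².
Equal strain + equilibrium ⇒ each member carries load in proportion to AE: A₁E₁ = 108600000 N, A₂E₂ = 14720000 N, ΣAE = 123300000 N.
F₁ = P·A₁E₁/ΣAE = 149000·108600000/123300000 = 131200 N.

131 kN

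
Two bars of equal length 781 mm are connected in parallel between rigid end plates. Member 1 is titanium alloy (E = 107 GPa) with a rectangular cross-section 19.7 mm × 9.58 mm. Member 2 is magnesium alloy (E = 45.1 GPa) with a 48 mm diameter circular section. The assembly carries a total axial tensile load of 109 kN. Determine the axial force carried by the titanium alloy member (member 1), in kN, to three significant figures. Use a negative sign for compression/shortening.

A_1 = 188.7 mm².
A_2 = 1810 mm².
Equal strain + equilibrium ⇒ each member carries load in proportion to AE: A₁E₁ = 20190000 N, A₂E₂ = 81610000 N, ΣAE = 101800000 N.
F₁ = P·A₁E₁/ΣAE = 109000·20190000/101800000 = 21620 N.

21.6 kN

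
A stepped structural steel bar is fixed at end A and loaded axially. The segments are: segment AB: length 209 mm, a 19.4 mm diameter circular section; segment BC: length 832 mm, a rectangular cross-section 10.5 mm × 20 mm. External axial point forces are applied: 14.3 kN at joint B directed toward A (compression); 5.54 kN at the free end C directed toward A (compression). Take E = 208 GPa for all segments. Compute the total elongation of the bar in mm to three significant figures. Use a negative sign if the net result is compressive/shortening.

-0.173 mm

Internal axial forces (sectioning from the free end, tension +): N_BC = -5.54 kN, N_AB = -19.84 kN.
A_AB = 295.6 mm².
A_BC = 210 mm².
δ_AB = -19840·209/(295.6·208000) = -0.06744 mm
δ_BC = -5540·832/(210·208000) = -0.1055 mm
δ = Σδ_i = -0.173 mm.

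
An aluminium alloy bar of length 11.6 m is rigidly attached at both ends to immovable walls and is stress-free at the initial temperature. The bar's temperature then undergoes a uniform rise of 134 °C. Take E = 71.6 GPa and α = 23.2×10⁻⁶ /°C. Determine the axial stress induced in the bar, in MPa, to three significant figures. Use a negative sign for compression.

-223 MPa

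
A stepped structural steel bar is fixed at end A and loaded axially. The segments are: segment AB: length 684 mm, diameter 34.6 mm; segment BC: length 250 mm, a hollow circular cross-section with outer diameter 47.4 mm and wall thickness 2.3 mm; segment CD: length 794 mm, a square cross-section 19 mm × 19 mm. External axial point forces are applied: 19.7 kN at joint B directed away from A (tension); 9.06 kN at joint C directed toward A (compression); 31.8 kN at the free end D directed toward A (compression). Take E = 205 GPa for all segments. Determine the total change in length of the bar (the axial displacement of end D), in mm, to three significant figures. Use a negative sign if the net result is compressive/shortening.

Internal axial forces (sectioning from the free end, tension +): N_CD = -31.8 kN, N_BC = -40.86 kN, N_AB = -21.16 kN.
A_AB = 940.2 mm².
A_BC = 325.9 mm².
A_CD = 361 mm².
δ_AB = -21160·684/(940.2·205000) = -0.07509 mm
δ_BC = -40860·250/(325.9·205000) = -0.1529 mm
δ_CD = -31800·794/(361·205000) = -0.3412 mm
δ = Σδ_i = -0.5692 mm.

-0.569 mm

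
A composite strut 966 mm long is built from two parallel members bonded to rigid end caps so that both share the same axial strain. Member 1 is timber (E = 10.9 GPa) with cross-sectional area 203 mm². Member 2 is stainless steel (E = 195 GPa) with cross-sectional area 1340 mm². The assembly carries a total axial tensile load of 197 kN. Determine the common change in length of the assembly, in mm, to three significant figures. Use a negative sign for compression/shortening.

Equal strain + equilibrium ⇒ each member carries load in proportion to AE: A₁E₁ = 2213000 N, A₂E₂ = 261300000 N, ΣAE = 263500000 N.
δ = PL/ΣAE = 197000·966/263500000 = 0.7222 mm.

0.722 mm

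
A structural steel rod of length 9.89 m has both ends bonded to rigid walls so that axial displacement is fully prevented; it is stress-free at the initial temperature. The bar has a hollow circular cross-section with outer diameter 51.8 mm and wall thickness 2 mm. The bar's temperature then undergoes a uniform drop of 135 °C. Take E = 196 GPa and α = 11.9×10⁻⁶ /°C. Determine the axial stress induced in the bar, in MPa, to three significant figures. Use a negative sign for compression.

315 MPa

Free thermal expansion αLΔT = 11.9e-6 · 9890 · -135 = -15.89 mm.
The walls impose strain ε = −(-15.89)/9890 = 1.6065e-03; σ = Eε = 196000 · 1.6065e-03 = 314.9 MPa.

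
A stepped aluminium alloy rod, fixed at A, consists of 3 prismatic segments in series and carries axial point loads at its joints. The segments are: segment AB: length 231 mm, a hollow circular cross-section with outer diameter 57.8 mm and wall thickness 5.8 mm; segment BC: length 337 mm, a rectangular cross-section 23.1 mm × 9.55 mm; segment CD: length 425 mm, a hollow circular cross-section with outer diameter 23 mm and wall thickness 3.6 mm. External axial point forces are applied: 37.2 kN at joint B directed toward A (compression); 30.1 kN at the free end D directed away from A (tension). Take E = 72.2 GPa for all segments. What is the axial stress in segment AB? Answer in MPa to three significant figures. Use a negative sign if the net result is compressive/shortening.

-7.49 MPa

Internal axial forces (sectioning from the free end, tension +): N_CD = 30.1 kN, N_BC = 30.1 kN, N_AB = -7.1 kN.
A_AB = 947.5 mm².
σ_AB = N_AB/A_AB = -7100/947.5 = -7.493 MPa.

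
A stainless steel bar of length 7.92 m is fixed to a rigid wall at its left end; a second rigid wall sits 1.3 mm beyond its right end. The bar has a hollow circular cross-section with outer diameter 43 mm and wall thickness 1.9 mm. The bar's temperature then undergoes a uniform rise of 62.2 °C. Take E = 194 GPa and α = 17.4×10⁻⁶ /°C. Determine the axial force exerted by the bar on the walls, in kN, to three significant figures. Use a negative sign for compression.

Free thermal expansion αLΔT = 17.4e-6 · 7920 · 62.2 = 8.572 mm.
The walls engage after the gap closes; constrained expansion = 8.572 − 1.3 = 7.272 mm.
The walls impose strain ε = −(7.272)/7920 = -9.1814e-04; σ = Eε = 194000 · -9.1814e-04 = -178.1 MPa.
Wall reaction R = σ·A = -178.1·245.3 = -43700 N = -43.7 kN.

-43.7 kN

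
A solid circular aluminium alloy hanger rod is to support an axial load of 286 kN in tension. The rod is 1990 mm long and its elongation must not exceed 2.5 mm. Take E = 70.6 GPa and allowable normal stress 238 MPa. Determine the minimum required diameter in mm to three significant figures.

64.1 mm

Required area A ≥ P/σ_allow = 286000/238 = 1202 mm².
For a solid circular section, d ≥ √(4A/π) = 39.12 mm.
Elongation limit: A ≥ PL/(Eδ_allow) = 286000·1990/(70600·2.5) = 3225 mm² ⇒ d ≥ 64.08 mm.
The elongation limit governs.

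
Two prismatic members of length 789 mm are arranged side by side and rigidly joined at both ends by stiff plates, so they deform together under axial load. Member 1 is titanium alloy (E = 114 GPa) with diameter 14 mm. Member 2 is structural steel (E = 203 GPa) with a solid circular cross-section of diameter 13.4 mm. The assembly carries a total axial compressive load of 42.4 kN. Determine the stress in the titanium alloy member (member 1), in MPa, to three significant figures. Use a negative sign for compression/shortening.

A_1 = 153.9 mm².
A_2 = 141 mm².
Equal strain + equilibrium ⇒ each member carries load in proportion to AE: A₁E₁ = 17550000 N, A₂E₂ = 28630000 N, ΣAE = 46180000 N.
σ₁ = P·E₁/ΣAE = -42400·114000/46180000 = -104.7 MPa.

-105 MPa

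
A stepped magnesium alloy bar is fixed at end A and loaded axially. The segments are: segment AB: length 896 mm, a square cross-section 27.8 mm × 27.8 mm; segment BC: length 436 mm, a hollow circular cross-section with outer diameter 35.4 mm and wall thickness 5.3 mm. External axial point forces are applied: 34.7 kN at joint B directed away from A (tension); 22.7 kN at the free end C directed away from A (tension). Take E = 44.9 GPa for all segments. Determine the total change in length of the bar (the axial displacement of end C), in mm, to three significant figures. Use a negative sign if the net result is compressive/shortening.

Internal axial forces (sectioning from the free end, tension +): N_BC = 22.7 kN, N_AB = 57.4 kN.
A_AB = 772.8 mm².
A_BC = 501.2 mm².
δ_AB = 57400·896/(772.8·44900) = 1.482 mm
δ_BC = 22700·436/(501.2·44900) = 0.4398 mm
δ = Σδ_i = 1.922 mm.

1.92 mm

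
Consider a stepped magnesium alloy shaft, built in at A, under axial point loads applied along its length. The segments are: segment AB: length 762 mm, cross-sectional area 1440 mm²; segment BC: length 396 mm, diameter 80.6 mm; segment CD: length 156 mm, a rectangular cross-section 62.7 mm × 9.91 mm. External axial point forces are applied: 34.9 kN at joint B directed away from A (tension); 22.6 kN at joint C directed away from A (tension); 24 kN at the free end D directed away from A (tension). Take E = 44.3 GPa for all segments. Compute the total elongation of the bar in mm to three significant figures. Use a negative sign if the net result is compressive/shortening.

Internal axial forces (sectioning from the free end, tension +): N_CD = 24 kN, N_BC = 46.6 kN, N_AB = 81.5 kN.
A_BC = 5102 mm².
A_CD = 621.4 mm².
δ_AB = 81500·762/(1440·44300) = 0.9735 mm
δ_BC = 46600·396/(5102·44300) = 0.08164 mm
δ_CD = 24000·156/(621.4·44300) = 0.136 mm
δ = Σδ_i = 1.191 mm.

1.19 mm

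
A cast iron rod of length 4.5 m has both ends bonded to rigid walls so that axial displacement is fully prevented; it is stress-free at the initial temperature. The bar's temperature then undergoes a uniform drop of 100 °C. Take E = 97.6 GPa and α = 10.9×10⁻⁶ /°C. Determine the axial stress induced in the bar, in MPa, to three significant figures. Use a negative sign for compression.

106 MPa

Free thermal expansion αLΔT = 10.9e-6 · 4500 · -100 = -4.905 mm.
The walls impose strain ε = −(-4.905)/4500 = 1.0900e-03; σ = Eε = 97600 · 1.0900e-03 = 106.4 MPa.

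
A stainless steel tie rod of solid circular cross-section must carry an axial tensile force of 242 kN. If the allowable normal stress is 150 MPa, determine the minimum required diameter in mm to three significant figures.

45.3 mm

Required area A ≥ P/σ_allow = 242000/150 = 1613 mm².
For a solid circular section, d ≥ √(4A/π) = 45.32 mm.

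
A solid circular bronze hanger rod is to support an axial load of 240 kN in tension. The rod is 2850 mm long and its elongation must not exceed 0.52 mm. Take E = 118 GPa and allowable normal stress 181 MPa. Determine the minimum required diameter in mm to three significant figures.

119 mm

Required area A ≥ P/σ_allow = 240000/181 = 1326 mm².
For a solid circular section, d ≥ √(4A/π) = 41.09 mm.
Elongation limit: A ≥ PL/(Eδ_allow) = 240000·2850/(118000·0.52) = 11150 mm² ⇒ d ≥ 119.1 mm.
The elongation limit governs.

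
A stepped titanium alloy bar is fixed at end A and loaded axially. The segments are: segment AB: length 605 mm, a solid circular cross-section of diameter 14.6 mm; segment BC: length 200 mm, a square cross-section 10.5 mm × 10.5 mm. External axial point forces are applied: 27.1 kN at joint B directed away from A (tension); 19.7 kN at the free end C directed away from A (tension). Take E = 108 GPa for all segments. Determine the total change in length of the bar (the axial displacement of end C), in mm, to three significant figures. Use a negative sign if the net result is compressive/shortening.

Internal axial forces (sectioning from the free end, tension +): N_BC = 19.7 kN, N_AB = 46.8 kN.
A_AB = 167.4 mm².
A_BC = 110.2 mm².
δ_AB = 46800·605/(167.4·108000) = 1.566 mm
δ_BC = 19700·200/(110.2·108000) = 0.3309 mm
δ = Σδ_i = 1.897 mm.

1.90 mm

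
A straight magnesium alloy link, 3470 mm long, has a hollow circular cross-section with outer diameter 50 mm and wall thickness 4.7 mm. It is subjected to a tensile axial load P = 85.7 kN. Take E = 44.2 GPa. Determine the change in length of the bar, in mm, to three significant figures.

10.1 mm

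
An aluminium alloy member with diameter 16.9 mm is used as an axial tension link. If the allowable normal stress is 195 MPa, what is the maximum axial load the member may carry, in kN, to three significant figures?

A = 224.3 mm².
P_max = σ_allow · A = 195 · 224.3 = 43740 N = 43.74 kN.

43.7 kN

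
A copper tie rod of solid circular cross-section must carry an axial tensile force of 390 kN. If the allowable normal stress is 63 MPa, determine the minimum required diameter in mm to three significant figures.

Required area A ≥ P/σ_allow = 390000/63 = 6190 mm².
For a solid circular section, d ≥ √(4A/π) = 88.78 mm.

88.8 mm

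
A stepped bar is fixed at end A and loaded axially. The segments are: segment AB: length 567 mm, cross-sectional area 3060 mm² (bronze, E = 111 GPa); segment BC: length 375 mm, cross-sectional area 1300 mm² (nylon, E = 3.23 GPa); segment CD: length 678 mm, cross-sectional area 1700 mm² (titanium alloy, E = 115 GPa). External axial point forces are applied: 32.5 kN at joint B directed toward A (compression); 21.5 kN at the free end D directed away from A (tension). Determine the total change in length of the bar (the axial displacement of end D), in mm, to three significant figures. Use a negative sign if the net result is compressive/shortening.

1.98 mm

Internal axial forces (sectioning from the free end, tension +): N_CD = 21.5 kN, N_BC = 21.5 kN, N_AB = -11 kN.
δ_AB = -11000·567/(3060·111000) = -0.01836 mm
δ_BC = 21500·375/(1300·3230) = 1.92 mm
δ_CD = 21500·678/(1700·115000) = 0.07456 mm
δ = Σδ_i = 1.976 mm.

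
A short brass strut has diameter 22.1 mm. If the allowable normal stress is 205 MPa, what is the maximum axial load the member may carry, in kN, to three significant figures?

A = 383.6 mm².
P_max = σ_allow · A = 205 · 383.6 = 78640 N = 78.64 kN.

78.6 kN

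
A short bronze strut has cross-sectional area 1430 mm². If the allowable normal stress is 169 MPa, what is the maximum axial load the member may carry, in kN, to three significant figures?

P_max = σ_allow · A = 169 · 1430 = 241700 N = 241.7 kN.

242 kN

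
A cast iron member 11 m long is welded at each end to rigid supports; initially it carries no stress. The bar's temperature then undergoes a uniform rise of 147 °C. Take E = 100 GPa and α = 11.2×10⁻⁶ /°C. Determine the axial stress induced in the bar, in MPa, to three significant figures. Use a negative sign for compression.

-165 MPa

Free thermal expansion αLΔT = 11.2e-6 · 11000 · 147 = 18.11 mm.
The walls impose strain ε = −(18.11)/11000 = -1.6464e-03; σ = Eε = 100000 · -1.6464e-03 = -164.6 MPa.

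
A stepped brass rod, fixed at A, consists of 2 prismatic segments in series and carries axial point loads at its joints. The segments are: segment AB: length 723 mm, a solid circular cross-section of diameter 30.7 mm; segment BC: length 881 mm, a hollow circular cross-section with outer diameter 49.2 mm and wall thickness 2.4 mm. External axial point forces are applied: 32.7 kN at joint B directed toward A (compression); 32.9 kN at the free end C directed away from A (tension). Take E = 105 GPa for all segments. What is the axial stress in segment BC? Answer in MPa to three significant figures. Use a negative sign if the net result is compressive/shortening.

93.2 MPa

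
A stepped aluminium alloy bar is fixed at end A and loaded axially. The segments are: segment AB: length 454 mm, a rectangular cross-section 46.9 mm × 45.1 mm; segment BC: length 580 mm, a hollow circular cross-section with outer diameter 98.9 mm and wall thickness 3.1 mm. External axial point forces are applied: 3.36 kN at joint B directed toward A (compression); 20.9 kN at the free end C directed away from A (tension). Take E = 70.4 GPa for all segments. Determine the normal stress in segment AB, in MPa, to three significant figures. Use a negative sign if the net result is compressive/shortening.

Internal axial forces (sectioning from the free end, tension +): N_BC = 20.9 kN, N_AB = 17.54 kN.
A_AB = 2115 mm².
σ_AB = N_AB/A_AB = 17540/2115 = 8.292 MPa.

8.29 MPa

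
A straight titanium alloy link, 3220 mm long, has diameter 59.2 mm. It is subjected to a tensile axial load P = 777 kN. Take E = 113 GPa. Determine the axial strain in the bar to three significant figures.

A = 2753 mm².
σ = N/A = 282.3 MPa; ε = σ/E = 282.3/113000 = 2.498e-03.

0.00250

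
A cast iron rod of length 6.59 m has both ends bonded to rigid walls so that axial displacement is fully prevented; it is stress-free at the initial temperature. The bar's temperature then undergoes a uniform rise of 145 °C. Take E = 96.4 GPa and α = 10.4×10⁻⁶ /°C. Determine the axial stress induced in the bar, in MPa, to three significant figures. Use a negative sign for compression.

-145 MPa

Free thermal expansion αLΔT = 10.4e-6 · 6590 · 145 = 9.938 mm.
The walls impose strain ε = −(9.938)/6590 = -1.5080e-03; σ = Eε = 96400 · -1.5080e-03 = -145.4 MPa.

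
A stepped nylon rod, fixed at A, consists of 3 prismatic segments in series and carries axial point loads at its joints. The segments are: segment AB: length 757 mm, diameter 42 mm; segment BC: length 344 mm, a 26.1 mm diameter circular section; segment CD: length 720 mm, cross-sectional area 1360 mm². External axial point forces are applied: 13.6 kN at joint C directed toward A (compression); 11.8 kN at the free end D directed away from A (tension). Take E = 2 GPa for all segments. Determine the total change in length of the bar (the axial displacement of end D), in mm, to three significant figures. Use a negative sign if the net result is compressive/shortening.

Internal axial forces (sectioning from the free end, tension +): N_CD = 11.8 kN, N_BC = -1.8 kN, N_AB = -1.8 kN.
A_AB = 1385 mm².
A_BC = 535 mm².
δ_AB = -1800·757/(1385·2000) = -0.4918 mm
δ_BC = -1800·344/(535·2000) = -0.5787 mm
δ_CD = 11800·720/(1360·2000) = 3.124 mm
δ = Σδ_i = 2.053 mm.

2.05 mm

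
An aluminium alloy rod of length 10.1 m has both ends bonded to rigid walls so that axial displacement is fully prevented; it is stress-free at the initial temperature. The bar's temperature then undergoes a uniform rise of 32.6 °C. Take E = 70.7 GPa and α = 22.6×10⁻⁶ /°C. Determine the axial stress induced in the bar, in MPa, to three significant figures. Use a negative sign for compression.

-52.1 MPa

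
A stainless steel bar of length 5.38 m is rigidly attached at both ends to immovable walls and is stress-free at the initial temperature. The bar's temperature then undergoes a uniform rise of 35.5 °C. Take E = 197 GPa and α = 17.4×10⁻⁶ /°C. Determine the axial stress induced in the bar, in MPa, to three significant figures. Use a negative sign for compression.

Free thermal expansion αLΔT = 17.4e-6 · 5380 · 35.5 = 3.323 mm.
The walls impose strain ε = −(3.323)/5380 = -6.1770e-04; σ = Eε = 197000 · -6.1770e-04 = -121.7 MPa.

-122 MPa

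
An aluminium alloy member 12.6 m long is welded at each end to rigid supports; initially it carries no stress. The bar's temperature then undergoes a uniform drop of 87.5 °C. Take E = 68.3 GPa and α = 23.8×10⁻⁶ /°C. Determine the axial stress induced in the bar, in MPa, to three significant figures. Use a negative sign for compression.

142 MPa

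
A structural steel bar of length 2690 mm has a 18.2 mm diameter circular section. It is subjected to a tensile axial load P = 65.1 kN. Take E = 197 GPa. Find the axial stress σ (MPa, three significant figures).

250 MPa

A = 260.2 mm².
σ = N/A = 65100/260.2 = 250.2 MPa.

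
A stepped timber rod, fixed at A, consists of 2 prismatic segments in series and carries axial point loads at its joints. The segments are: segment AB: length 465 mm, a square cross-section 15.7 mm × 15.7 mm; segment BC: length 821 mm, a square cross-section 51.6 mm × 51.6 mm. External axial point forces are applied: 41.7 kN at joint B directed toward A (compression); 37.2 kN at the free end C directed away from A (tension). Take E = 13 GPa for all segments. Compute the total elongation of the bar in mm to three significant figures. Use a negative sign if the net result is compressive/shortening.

Internal axial forces (sectioning from the free end, tension +): N_BC = 37.2 kN, N_AB = -4.5 kN.
A_AB = 246.5 mm².
A_BC = 2663 mm².
δ_AB = -4500·465/(246.5·13000) = -0.653 mm
δ_BC = 37200·821/(2663·13000) = 0.8824 mm
δ = Σδ_i = 0.2293 mm.

0.229 mm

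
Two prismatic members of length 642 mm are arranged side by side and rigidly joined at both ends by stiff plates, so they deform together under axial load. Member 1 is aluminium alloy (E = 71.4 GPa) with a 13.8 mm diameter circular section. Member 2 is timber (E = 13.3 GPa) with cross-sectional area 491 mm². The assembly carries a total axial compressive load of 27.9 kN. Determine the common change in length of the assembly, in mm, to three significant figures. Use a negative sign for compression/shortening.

A_1 = 149.6 mm².
Equal strain + equilibrium ⇒ each member carries load in proportion to AE: A₁E₁ = 10680000 N, A₂E₂ = 6530000 N, ΣAE = 17210000 N.
δ = PL/ΣAE = -27900·642/17210000 = -1.041 mm.

-1.04 mm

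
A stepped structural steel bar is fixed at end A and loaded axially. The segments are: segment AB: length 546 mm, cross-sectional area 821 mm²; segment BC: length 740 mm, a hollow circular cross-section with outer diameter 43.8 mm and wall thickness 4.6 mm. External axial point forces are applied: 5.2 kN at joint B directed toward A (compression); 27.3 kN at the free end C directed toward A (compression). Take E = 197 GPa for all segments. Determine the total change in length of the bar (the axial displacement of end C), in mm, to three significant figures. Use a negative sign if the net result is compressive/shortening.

Internal axial forces (sectioning from the free end, tension +): N_BC = -27.3 kN, N_AB = -32.5 kN.
A_BC = 566.5 mm².
δ_AB = -32500·546/(821·197000) = -0.1097 mm
δ_BC = -27300·740/(566.5·197000) = -0.181 mm
δ = Σδ_i = -0.2907 mm.

-0.291 mm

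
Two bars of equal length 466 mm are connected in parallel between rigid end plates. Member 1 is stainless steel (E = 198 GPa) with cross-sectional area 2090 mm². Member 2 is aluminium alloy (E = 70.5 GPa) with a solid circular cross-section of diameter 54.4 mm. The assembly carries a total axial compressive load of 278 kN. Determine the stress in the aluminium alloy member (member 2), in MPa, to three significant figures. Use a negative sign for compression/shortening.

-33.9 MPa

A_2 = 2324 mm².
Equal strain + equilibrium ⇒ each member carries load in proportion to AE: A₁E₁ = 413800000 N, A₂E₂ = 163900000 N, ΣAE = 577700000 N.
σ₂ = P·E₂/ΣAE = -278000·70500/577700000 = -33.93 MPa.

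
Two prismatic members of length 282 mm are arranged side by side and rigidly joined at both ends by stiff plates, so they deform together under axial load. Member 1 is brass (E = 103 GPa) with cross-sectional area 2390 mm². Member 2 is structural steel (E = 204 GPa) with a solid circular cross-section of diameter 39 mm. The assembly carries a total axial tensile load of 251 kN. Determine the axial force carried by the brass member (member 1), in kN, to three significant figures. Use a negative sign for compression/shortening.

126 kN

A_2 = 1195 mm².
Equal strain + equilibrium ⇒ each member carries load in proportion to AE: A₁E₁ = 246200000 N, A₂E₂ = 243700000 N, ΣAE = 489900000 N.
F₁ = P·A₁E₁/ΣAE = 251000·246200000/489900000 = 126100 N.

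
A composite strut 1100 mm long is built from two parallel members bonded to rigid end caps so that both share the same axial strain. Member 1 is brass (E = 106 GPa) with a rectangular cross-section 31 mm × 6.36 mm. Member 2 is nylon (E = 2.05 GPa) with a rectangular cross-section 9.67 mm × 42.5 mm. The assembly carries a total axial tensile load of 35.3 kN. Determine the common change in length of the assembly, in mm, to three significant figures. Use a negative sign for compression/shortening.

A_1 = 197.2 mm².
A_2 = 411 mm².
Equal strain + equilibrium ⇒ each member carries load in proportion to AE: A₁E₁ = 20900000 N, A₂E₂ = 842500 N, ΣAE = 21740000 N.
δ = PL/ΣAE = 35300·1100/21740000 = 1.786 mm.

1.79 mm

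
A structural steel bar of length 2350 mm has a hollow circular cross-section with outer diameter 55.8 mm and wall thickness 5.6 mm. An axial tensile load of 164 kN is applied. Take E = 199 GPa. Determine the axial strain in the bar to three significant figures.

A = 883.2 mm².
σ = N/A = 185.7 MPa; ε = σ/E = 185.7/199000 = 9.331e-04.

9.33e-04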